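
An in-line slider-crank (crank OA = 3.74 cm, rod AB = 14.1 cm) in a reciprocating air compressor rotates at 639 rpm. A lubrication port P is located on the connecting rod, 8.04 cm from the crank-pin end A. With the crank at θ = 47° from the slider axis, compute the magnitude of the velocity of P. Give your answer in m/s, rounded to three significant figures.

2.15

ω = 66.92 rad/s.  Crank-pin speed |V_A| = rω = 2.5027 m/s, perpendicular to OA.
Rod angle: sinφ = −(r/L) sinθ ⇒ φ = -11.186°; ω_rod = −rω cosθ/√(L²−r²sin²θ) = -12.339 rad/s.
V_P = V_A + ω_rod × AP, with AP = 0.0804 m along the rod.
Components: V_Px = −rω sinθ − a·ω_rod·sinφ = -2.0228 m/s;  V_Py = rω cosθ + a·ω_rod·cosφ = +0.73356 m/s.
|V_P| = √(V_Px² + V_Py²) = 2.1517 m/s.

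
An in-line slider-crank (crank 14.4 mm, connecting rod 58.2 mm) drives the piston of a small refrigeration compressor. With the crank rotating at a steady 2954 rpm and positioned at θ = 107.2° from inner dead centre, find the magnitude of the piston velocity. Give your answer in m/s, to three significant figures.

3.93

ω = 2π·2954/60 = 309.3 rad/s
For an in-line slider-crank, x = r cosθ + √(L² − r² sin²θ), so v = −rω sinθ·[1 + r cosθ/√(L² − r² sin²θ)].
With r = 0.0144 m, L = 0.0582 m, θ = 107.2°: √(L² − r² sin²θ) = 0.056551 m.
v = −0.0144·309.3·0.95528·[1 + 0.0144·-0.29571/0.056551] = -3.9349 m/s.
|v| = 3.9349 m/s.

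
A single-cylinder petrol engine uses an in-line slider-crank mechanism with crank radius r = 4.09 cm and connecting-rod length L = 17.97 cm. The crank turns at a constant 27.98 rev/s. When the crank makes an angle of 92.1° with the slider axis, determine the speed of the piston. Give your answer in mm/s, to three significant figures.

7120

ω = 2π·28 = 175.8 rad/s
For an in-line slider-crank, x = r cosθ + √(L² − r² sin²θ), so v = −rω sinθ·[1 + r cosθ/√(L² − r² sin²θ)].
With r = 0.0409 m, L = 0.1797 m, θ = 92.1°: √(L² − r² sin²θ) = 0.17499 m.
v = −0.0409·175.8·0.99933·[1 + 0.0409·-0.03664/0.17499] = -7.124 m/s.
|v| = 7.124 m/s = 7124 mm/s.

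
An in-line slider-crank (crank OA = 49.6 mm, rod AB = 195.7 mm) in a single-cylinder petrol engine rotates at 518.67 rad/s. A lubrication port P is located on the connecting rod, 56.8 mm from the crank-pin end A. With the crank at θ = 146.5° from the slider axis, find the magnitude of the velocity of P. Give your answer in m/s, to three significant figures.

ω = 518.7 rad/s.  Crank-pin speed |V_A| = rω = 25.726 m/s, perpendicular to OA.
Rod angle: sinφ = −(r/L) sinθ ⇒ φ = -8.041°; ω_rod = −rω cosθ/√(L²−r²sin²θ) = +110.71 rad/s.
V_P = V_A + ω_rod × AP, with AP = 0.0568 m along the rod.
Components: V_Px = −rω sinθ − a·ω_rod·sinφ = -13.32 m/s;  V_Py = rω cosθ + a·ω_rod·cosφ = -15.226 m/s.
|V_P| = √(V_Px² + V_Py²) = 20.23 m/s.

20.2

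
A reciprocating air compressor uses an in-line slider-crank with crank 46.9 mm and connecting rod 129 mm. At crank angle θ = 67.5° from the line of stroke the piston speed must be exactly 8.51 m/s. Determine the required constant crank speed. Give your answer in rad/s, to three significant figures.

171

For an in-line slider-crank, |v_piston| = rω|sinθ|·[1 + r cosθ/√(L² − r² sin²θ)].
With r = 0.0469 m, L = 0.129 m, θ = 67.5°: the bracketed kinematic factor |dx/dθ| = 0.04973 m.
ω = v/|dx/dθ| = 8.51/0.04973 = 171.12 rad/s.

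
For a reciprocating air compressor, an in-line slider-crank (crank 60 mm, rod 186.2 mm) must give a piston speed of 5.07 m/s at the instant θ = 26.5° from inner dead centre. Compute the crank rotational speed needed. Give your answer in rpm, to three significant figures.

For an in-line slider-crank, |v_piston| = rω|sinθ|·[1 + r cosθ/√(L² − r² sin²θ)].
With r = 0.06 m, L = 0.1862 m, θ = 26.5°: the bracketed kinematic factor |dx/dθ| = 0.034573 m.
ω = v/|dx/dθ| = 5.07/0.034573 = 146.64 rad/s.
N = 60ω/(2π) = 1400.4 rpm.

1400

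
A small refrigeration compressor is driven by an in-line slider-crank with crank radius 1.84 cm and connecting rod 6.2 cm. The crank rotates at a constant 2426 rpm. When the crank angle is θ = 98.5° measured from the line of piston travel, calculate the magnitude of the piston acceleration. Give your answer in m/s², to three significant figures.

527

ω = 2π·2426/60 = 254.1 rad/s
x(θ) = r cosθ + √(L² − r² sin²θ); with ω constant, a = ω²·d²x/dθ².
d²x/dθ² = −r cosθ − r²(cos2θ)/√u − r⁴ sin²2θ/(4u^{3/2}),  u = L² − r² sin²θ = 0.00351284 m².
Substituting r = 0.0184 m, L = 0.062 m, θ = 98.5°: d²x/dθ² = +0.0081706 m.
a = ω²·d²x/dθ² = (254.1)²·(+0.0081706) = +527.34 m/s²;  |a| = 527.34 m/s².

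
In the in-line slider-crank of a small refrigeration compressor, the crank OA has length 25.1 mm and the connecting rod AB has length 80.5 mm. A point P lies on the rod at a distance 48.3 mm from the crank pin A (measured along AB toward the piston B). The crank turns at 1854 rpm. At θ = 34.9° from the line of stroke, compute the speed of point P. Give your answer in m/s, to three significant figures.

3.60

ω = 194.2 rad/s.  Crank-pin speed |V_A| = rω = 4.8732 m/s, perpendicular to OA.
Rod angle: sinφ = −(r/L) sinθ ⇒ φ = -10.276°; ω_rod = −rω cosθ/√(L²−r²sin²θ) = -50.458 rad/s.
V_P = V_A + ω_rod × AP, with AP = 0.0483 m along the rod.
Components: V_Px = −rω sinθ − a·ω_rod·sinφ = -3.2229 m/s;  V_Py = rω cosθ + a·ω_rod·cosφ = +1.5987 m/s.
|V_P| = √(V_Px² + V_Py²) = 3.5977 m/s.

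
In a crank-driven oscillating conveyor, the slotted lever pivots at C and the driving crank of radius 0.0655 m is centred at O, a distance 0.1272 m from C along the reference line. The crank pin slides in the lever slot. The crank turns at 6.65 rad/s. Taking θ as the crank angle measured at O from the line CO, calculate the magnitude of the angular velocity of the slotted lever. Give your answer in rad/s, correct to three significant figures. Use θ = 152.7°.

3.66

ω = 6.65 rad/s
Crank pin A relative to C: A = (d + r cosθ, r sinθ); lever angle φ = atan2(r sinθ, d + r cosθ).
Differentiating tanφ: φ̇ = rω(d cosθ + r)/(d² + r² + 2dr cosθ).
d² + r² + 2dr cosθ = |CA|² = 0.00566288 m²;  d cosθ + r = -0.047532 m.
|ω_lever| = |0.0655·6.65·-0.047532| / 0.00566288 = 3.6561 rad/s.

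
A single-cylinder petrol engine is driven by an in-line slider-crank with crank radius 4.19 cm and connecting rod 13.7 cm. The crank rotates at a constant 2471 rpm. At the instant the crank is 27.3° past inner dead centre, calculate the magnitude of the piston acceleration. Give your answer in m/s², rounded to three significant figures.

3010

ω = 2π·2471/60 = 258.8 rad/s
x(θ) = r cosθ + √(L² − r² sin²θ); with ω constant, a = ω²·d²x/dθ².
d²x/dθ² = −r cosθ − r²(cos2θ)/√u − r⁴ sin²2θ/(4u^{3/2}),  u = L² − r² sin²θ = 0.0183997 m².
Substituting r = 0.0419 m, L = 0.137 m, θ = 27.3°: d²x/dθ² = -0.044936 m.
a = ω²·d²x/dθ² = (258.8)²·(-0.044936) = -3008.8 m/s²;  |a| = 3008.8 m/s².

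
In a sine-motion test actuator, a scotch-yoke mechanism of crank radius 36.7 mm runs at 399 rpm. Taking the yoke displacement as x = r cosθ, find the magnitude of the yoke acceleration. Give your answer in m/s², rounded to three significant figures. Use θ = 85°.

ω = 41.78 rad/s (from 399 rpm).
x = r cosθ ⇒ ẍ = −rω² cosθ (ω constant).
|a| = rω²|cosθ| = 0.0367·(41.78)²·|cos 85°| = 5.5843 m/s².

5.58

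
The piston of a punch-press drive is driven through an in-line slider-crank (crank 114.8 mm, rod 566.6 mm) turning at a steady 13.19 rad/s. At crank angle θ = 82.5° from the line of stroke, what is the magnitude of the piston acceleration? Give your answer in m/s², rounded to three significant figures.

1.38

ω = 13.19 rad/s
x(θ) = r cosθ + √(L² − r² sin²θ); with ω constant, a = ω²·d²x/dθ².
d²x/dθ² = −r cosθ − r²(cos2θ)/√u − r⁴ sin²2θ/(4u^{3/2}),  u = L² − r² sin²θ = 0.308081 m².
Substituting r = 0.1148 m, L = 0.5666 m, θ = 82.5°: d²x/dθ² = +0.0079334 m.
a = ω²·d²x/dθ² = (13.19)²·(+0.0079334) = +1.3802 m/s²;  |a| = 1.3802 m/s².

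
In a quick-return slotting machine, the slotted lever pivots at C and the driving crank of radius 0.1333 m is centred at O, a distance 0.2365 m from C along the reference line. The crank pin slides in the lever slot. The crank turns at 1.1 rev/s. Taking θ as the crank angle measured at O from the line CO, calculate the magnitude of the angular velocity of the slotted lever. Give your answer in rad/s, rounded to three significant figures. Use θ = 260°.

ω = 6.912 rad/s (from 1.1 rev/s).
Crank pin A relative to C: A = (d + r cosθ, r sinθ); lever angle φ = atan2(r sinθ, d + r cosθ).
Differentiating tanφ: φ̇ = rω(d cosθ + r)/(d² + r² + 2dr cosθ).
d² + r² + 2dr cosθ = |CA|² = 0.0627525 m²;  d cosθ + r = +0.092232 m.
|ω_lever| = |0.1333·6.912·+0.092232| / 0.0627525 = 1.3541 rad/s.

1.35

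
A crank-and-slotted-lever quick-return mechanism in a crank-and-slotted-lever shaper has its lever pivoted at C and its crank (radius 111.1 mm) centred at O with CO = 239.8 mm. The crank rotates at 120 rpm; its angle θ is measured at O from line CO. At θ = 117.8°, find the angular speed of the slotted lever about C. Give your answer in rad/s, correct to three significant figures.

0.0229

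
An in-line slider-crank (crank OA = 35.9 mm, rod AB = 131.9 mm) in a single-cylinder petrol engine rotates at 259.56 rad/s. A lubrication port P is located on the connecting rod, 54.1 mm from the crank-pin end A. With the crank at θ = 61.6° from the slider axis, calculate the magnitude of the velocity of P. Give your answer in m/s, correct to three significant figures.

9.03

ω = 259.6 rad/s.  Crank-pin speed |V_A| = rω = 9.3182 m/s, perpendicular to OA.
Rod angle: sinφ = −(r/L) sinθ ⇒ φ = -13.852°; ω_rod = −rω cosθ/√(L²−r²sin²θ) = -34.607 rad/s.
V_P = V_A + ω_rod × AP, with AP = 0.0541 m along the rod.
Components: V_Px = −rω sinθ − a·ω_rod·sinφ = -8.645 m/s;  V_Py = rω cosθ + a·ω_rod·cosφ = +2.6142 m/s.
|V_P| = √(V_Px² + V_Py²) = 9.0316 m/s.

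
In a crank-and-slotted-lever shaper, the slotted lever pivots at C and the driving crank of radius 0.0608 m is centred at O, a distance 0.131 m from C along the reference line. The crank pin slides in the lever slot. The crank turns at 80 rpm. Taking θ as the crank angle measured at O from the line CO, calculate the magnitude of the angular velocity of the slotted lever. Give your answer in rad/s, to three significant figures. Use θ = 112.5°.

ω = 8.378 rad/s (from 80 rpm).
Crank pin A relative to C: A = (d + r cosθ, r sinθ); lever angle φ = atan2(r sinθ, d + r cosθ).
Differentiating tanφ: φ̇ = rω(d cosθ + r)/(d² + r² + 2dr cosθ).
d² + r² + 2dr cosθ = |CA|² = 0.0147616 m²;  d cosθ + r = +0.010668 m.
|ω_lever| = |0.0608·8.378·+0.010668| / 0.0147616 = 0.36812 rad/s.

0.368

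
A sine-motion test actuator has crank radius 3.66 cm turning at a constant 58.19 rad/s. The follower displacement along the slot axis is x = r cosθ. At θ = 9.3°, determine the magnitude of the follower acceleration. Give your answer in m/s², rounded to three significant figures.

ω = 58.19 rad/s
x = r cosθ ⇒ ẍ = −rω² cosθ (ω constant).
|a| = rω²|cosθ| = 0.0366·(58.19)²·|cos 9.3°| = 122.3 m/s².

122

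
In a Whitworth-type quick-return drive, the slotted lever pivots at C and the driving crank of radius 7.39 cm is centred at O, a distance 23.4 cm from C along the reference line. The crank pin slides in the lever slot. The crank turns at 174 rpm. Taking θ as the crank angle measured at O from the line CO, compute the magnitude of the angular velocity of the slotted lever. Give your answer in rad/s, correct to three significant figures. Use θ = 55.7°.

ω = 18.22 rad/s (from 174 rpm).
Crank pin A relative to C: A = (d + r cosθ, r sinθ); lever angle φ = atan2(r sinθ, d + r cosθ).
Differentiating tanφ: φ̇ = rω(d cosθ + r)/(d² + r² + 2dr cosθ).
d² + r² + 2dr cosθ = |CA|² = 0.0797069 m²;  d cosθ + r = +0.20577 m.
|ω_lever| = |0.0739·18.22·+0.20577| / 0.0797069 = 3.4761 rad/s.

3.48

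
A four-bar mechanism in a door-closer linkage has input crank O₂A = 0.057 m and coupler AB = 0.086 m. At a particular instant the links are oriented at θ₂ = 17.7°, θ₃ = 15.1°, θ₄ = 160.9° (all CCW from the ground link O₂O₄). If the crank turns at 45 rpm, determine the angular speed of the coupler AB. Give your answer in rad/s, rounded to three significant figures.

3.33

ω₂ = 4.712 rad/s (from 45 rpm).
Differentiating the loop-closure r₂e^{iθ₂}+r₃e^{iθ₃}=r₁+r₄e^{iθ₄} gives r₂ω₂e^{iθ₂}+r₃ω₃e^{iθ₃}=r₄ω₄e^{iθ₄}.
Eliminating the other unknown: ω₃ = r₂ω₂ sin(θ₄−θ₂) / [r₃ sin(θ₃−θ₄)].
Numerator sine = +0.59902; denominator sine = -0.56208.
Result = 0.057·4.712·(+0.59902) / (0.086·(-0.56208)) = -3.3286 rad/s; magnitude 3.3286 rad/s.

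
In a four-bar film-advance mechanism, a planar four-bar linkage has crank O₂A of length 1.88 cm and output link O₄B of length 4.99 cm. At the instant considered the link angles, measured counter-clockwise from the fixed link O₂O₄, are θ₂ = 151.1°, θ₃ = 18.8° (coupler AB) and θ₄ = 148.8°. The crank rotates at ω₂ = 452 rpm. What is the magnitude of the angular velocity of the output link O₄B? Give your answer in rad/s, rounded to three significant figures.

ω₂ = 47.33 rad/s (from 452 rpm).
Differentiating the loop-closure r₂e^{iθ₂}+r₃e^{iθ₃}=r₁+r₄e^{iθ₄} gives r₂ω₂e^{iθ₂}+r₃ω₃e^{iθ₃}=r₄ω₄e^{iθ₄}.
Eliminating the other unknown: ω₄ = r₂ω₂ sin(θ₂−θ₃) / [r₄ sin(θ₄−θ₃)].
Numerator sine = +0.73963; denominator sine = +0.76604.
Result = 0.0188·47.33·(+0.73963) / (0.0499·(+0.76604)) = +17.218 rad/s; magnitude 17.218 rad/s.

17.2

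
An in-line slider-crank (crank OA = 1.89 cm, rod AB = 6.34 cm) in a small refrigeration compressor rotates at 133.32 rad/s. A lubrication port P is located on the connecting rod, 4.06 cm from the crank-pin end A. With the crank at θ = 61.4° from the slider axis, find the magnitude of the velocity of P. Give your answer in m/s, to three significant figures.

2.46

ω = 133.3 rad/s.  Crank-pin speed |V_A| = rω = 2.5197 m/s, perpendicular to OA.
Rod angle: sinφ = −(r/L) sinθ ⇒ φ = -15.173°; ω_rod = −rω cosθ/√(L²−r²sin²θ) = -19.712 rad/s.
V_P = V_A + ω_rod × AP, with AP = 0.0406 m along the rod.
Components: V_Px = −rω sinθ − a·ω_rod·sinφ = -2.4218 m/s;  V_Py = rω cosθ + a·ω_rod·cosφ = +0.43377 m/s.
|V_P| = √(V_Px² + V_Py²) = 2.4603 m/s.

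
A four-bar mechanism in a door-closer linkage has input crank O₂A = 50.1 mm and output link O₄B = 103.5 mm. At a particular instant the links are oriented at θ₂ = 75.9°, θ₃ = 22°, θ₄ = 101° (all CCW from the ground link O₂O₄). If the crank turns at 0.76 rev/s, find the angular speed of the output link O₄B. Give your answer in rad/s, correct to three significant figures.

ω₂ = 4.775 rad/s (from 0.76 rev/s).
Differentiating the loop-closure r₂e^{iθ₂}+r₃e^{iθ₃}=r₁+r₄e^{iθ₄} gives r₂ω₂e^{iθ₂}+r₃ω₃e^{iθ₃}=r₄ω₄e^{iθ₄}.
Eliminating the other unknown: ω₄ = r₂ω₂ sin(θ₂−θ₃) / [r₄ sin(θ₄−θ₃)].
Numerator sine = +0.80799; denominator sine = +0.98163.
Result = 0.0501·4.775·(+0.80799) / (0.1035·(+0.98163)) = +1.9026 rad/s; magnitude 1.9026 rad/s.

1.90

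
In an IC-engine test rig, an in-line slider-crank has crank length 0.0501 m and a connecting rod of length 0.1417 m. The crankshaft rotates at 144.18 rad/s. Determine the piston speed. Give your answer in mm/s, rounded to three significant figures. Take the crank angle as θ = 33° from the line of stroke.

5120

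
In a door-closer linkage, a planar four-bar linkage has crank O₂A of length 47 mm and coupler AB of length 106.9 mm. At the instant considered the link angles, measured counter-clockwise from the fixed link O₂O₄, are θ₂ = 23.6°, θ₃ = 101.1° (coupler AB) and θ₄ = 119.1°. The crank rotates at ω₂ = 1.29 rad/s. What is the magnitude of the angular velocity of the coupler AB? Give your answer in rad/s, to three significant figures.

ω₂ = 1.29 rad/s
Differentiating the loop-closure r₂e^{iθ₂}+r₃e^{iθ₃}=r₁+r₄e^{iθ₄} gives r₂ω₂e^{iθ₂}+r₃ω₃e^{iθ₃}=r₄ω₄e^{iθ₄}.
Eliminating the other unknown: ω₃ = r₂ω₂ sin(θ₄−θ₂) / [r₃ sin(θ₃−θ₄)].
Numerator sine = +0.99540; denominator sine = -0.30902.
Result = 0.047·1.29·(+0.99540) / (0.1069·(-0.30902)) = -1.8269 rad/s; magnitude 1.8269 rad/s.

1.83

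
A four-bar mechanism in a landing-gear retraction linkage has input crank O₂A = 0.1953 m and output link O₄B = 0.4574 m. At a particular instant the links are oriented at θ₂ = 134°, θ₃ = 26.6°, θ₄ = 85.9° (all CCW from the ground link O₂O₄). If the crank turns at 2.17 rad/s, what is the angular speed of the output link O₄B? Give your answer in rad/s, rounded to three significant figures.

1.03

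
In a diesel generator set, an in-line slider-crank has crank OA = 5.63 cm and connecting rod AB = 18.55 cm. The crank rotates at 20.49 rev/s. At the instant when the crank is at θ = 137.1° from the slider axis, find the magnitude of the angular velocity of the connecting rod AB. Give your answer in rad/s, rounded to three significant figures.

29.3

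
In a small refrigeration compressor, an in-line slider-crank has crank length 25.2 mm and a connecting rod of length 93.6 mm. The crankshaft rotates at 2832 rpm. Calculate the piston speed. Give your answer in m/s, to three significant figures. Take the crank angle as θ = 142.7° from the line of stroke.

3.55

ω = 2π·2832/60 = 296.6 rad/s
For an in-line slider-crank, x = r cosθ + √(L² − r² sin²θ), so v = −rω sinθ·[1 + r cosθ/√(L² − r² sin²θ)].
With r = 0.0252 m, L = 0.0936 m, θ = 142.7°: √(L² − r² sin²θ) = 0.092346 m.
v = −0.0252·296.6·0.60599·[1 + 0.0252·-0.79547/0.092346] = -3.5457 m/s.
|v| = 3.5457 m/s.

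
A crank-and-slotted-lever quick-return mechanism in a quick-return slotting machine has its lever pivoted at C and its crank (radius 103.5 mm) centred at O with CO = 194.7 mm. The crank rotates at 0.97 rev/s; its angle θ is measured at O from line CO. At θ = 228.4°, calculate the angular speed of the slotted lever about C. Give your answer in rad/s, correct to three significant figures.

0.743

ω = 6.095 rad/s (from 0.97 rev/s).
Crank pin A relative to C: A = (d + r cosθ, r sinθ); lever angle φ = atan2(r sinθ, d + r cosθ).
Differentiating tanφ: φ̇ = rω(d cosθ + r)/(d² + r² + 2dr cosθ).
d² + r² + 2dr cosθ = |CA|² = 0.0218622 m²;  d cosθ + r = -0.025766 m.
|ω_lever| = |0.1035·6.095·-0.025766| / 0.0218622 = 0.74345 rad/s.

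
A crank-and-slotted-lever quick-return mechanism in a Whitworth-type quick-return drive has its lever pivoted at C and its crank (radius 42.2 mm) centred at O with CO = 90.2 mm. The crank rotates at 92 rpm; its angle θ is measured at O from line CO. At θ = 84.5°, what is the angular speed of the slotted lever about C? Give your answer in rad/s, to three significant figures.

1.94

ω = 9.634 rad/s (from 92 rpm).
Crank pin A relative to C: A = (d + r cosθ, r sinθ); lever angle φ = atan2(r sinθ, d + r cosθ).
Differentiating tanφ: φ̇ = rω(d cosθ + r)/(d² + r² + 2dr cosθ).
d² + r² + 2dr cosθ = |CA|² = 0.0106465 m²;  d cosθ + r = +0.050845 m.
|ω_lever| = |0.0422·9.634·+0.050845| / 0.0106465 = 1.9417 rad/s.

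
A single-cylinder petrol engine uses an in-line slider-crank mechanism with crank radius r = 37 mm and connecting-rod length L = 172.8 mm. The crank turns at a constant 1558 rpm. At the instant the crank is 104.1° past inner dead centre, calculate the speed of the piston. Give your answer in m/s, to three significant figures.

5.54

ω = 2π·1558/60 = 163.2 rad/s
For an in-line slider-crank, x = r cosθ + √(L² − r² sin²θ), so v = −rω sinθ·[1 + r cosθ/√(L² − r² sin²θ)].
With r = 0.037 m, L = 0.1728 m, θ = 104.1°: √(L² − r² sin²θ) = 0.16903 m.
v = −0.037·163.2·0.96987·[1 + 0.037·-0.24362/0.16903] = -5.5426 m/s.
|v| = 5.5426 m/s.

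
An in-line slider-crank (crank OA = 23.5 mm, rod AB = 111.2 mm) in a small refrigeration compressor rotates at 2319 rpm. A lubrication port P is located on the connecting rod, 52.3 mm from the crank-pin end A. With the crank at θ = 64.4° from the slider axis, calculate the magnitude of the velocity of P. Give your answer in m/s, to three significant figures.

ω = 242.8 rad/s.  Crank-pin speed |V_A| = rω = 5.7069 m/s, perpendicular to OA.
Rod angle: sinφ = −(r/L) sinθ ⇒ φ = -10.987°; ω_rod = −rω cosθ/√(L²−r²sin²θ) = -22.589 rad/s.
V_P = V_A + ω_rod × AP, with AP = 0.0523 m along the rod.
Components: V_Px = −rω sinθ − a·ω_rod·sinφ = -5.3718 m/s;  V_Py = rω cosθ + a·ω_rod·cosφ = +1.3061 m/s.
|V_P| = √(V_Px² + V_Py²) = 5.5283 m/s.

5.53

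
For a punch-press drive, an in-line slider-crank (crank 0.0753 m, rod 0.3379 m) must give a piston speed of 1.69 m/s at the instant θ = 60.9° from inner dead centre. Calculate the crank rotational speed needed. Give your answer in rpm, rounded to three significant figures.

221

For an in-line slider-crank, |v_piston| = rω|sinθ|·[1 + r cosθ/√(L² − r² sin²θ)].
With r = 0.0753 m, L = 0.3379 m, θ = 60.9°: the bracketed kinematic factor |dx/dθ| = 0.073065 m.
ω = v/|dx/dθ| = 1.69/0.073065 = 23.13 rad/s.
N = 60ω/(2π) = 220.88 rpm.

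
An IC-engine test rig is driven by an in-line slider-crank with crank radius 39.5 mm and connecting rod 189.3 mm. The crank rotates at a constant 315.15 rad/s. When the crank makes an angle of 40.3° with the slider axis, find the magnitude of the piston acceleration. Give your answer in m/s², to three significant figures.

3140

ω = 315.1 rad/s
x(θ) = r cosθ + √(L² − r² sin²θ); with ω constant, a = ω²·d²x/dθ².
d²x/dθ² = −r cosθ − r²(cos2θ)/√u − r⁴ sin²2θ/(4u^{3/2}),  u = L² − r² sin²θ = 0.0351818 m².
Substituting r = 0.0395 m, L = 0.1893 m, θ = 40.3°: d²x/dθ² = -0.031574 m.
a = ω²·d²x/dθ² = (315.1)²·(-0.031574) = -3135.9 m/s²;  |a| = 3135.9 m/s².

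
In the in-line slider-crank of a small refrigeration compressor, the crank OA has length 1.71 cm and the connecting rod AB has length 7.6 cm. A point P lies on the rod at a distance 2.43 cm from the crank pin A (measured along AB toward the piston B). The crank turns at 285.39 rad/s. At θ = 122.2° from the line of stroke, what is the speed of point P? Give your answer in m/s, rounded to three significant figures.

4.34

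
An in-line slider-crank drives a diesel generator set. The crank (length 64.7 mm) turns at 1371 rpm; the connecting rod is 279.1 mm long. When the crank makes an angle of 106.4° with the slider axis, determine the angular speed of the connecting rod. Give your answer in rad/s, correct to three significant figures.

9.64

ω = 143.6 rad/s (converted from 1371 rpm).
The rod makes angle φ with the slider axis where L sinφ = r sinθ; differentiating, L cosφ·φ̇ = r ω cosθ.
L cosφ = √(L² − r² sin²θ) = 0.27211 m.
|ω_rod| = r ω |cosθ| / √(L² − r² sin²θ) = 0.0647·143.6·0.28234/0.27211 = 9.6383 rad/s.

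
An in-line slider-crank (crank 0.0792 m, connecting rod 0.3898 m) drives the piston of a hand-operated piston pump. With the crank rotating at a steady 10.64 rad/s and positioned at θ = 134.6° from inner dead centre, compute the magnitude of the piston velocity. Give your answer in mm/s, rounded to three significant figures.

514

ω = 10.64 rad/s
For an in-line slider-crank, x = r cosθ + √(L² − r² sin²θ), so v = −rω sinθ·[1 + r cosθ/√(L² − r² sin²θ)].
With r = 0.0792 m, L = 0.3898 m, θ = 134.6°: √(L² − r² sin²θ) = 0.3857 m.
v = −0.0792·10.64·0.71203·[1 + 0.0792·-0.70215/0.3857] = -0.5135 m/s.
|v| = 0.5135 m/s = 513.5 mm/s.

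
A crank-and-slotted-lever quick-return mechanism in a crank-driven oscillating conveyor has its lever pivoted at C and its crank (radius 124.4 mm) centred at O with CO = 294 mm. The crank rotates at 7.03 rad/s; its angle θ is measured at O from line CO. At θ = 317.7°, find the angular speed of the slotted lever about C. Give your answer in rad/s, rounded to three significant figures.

ω = 7.03 rad/s
Crank pin A relative to C: A = (d + r cosθ, r sinθ); lever angle φ = atan2(r sinθ, d + r cosθ).
Differentiating tanφ: φ̇ = rω(d cosθ + r)/(d² + r² + 2dr cosθ).
d² + r² + 2dr cosθ = |CA|² = 0.156013 m²;  d cosθ + r = +0.34185 m.
|ω_lever| = |0.1244·7.03·+0.34185| / 0.156013 = 1.9162 rad/s.

1.92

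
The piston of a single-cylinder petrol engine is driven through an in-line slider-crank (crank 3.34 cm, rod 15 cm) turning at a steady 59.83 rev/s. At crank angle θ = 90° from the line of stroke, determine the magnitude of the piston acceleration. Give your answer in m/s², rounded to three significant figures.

1080

ω = 2π·59.8 = 375.9 rad/s
x(θ) = r cosθ + √(L² − r² sin²θ); with ω constant, a = ω²·d²x/dθ².
d²x/dθ² = −r cosθ − r²(cos2θ)/√u − r⁴ sin²2θ/(4u^{3/2}),  u = L² − r² sin²θ = 0.0213844 m².
Substituting r = 0.0334 m, L = 0.15 m, θ = 90°: d²x/dθ² = +0.0076286 m.
a = ω²·d²x/dθ² = (375.9)²·(+0.0076286) = +1078.1 m/s²;  |a| = 1078.1 m/s².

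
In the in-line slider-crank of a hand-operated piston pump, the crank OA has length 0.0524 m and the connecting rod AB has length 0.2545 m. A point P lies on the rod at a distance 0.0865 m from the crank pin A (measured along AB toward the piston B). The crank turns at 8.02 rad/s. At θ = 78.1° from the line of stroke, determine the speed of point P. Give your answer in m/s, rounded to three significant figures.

0.421

ω = 8.02 rad/s.  Crank-pin speed |V_A| = rω = 0.42025 m/s, perpendicular to OA.
Rod angle: sinφ = −(r/L) sinθ ⇒ φ = -11.623°; ω_rod = −rω cosθ/√(L²−r²sin²θ) = -0.34763 rad/s.
V_P = V_A + ω_rod × AP, with AP = 0.0865 m along the rod.
Components: V_Px = −rω sinθ − a·ω_rod·sinφ = -0.41727 m/s;  V_Py = rω cosθ + a·ω_rod·cosφ = +0.057204 m/s.
|V_P| = √(V_Px² + V_Py²) = 0.42118 m/s.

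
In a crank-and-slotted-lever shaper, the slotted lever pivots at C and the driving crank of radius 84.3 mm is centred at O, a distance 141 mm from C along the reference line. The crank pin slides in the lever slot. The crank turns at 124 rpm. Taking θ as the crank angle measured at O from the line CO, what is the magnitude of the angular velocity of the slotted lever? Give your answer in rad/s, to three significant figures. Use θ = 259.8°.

2.85

ω = 12.99 rad/s (from 124 rpm).
Crank pin A relative to C: A = (d + r cosθ, r sinθ); lever angle φ = atan2(r sinθ, d + r cosθ).
Differentiating tanφ: φ̇ = rω(d cosθ + r)/(d² + r² + 2dr cosθ).
d² + r² + 2dr cosθ = |CA|² = 0.0227777 m²;  d cosθ + r = +0.059331 m.
|ω_lever| = |0.0843·12.99·+0.059331| / 0.0227777 = 2.8513 rad/s.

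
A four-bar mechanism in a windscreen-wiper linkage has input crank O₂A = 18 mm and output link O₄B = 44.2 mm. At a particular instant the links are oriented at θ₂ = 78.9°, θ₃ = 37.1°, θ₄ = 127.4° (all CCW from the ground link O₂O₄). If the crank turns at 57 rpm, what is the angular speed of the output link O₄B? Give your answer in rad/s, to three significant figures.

1.62

ω₂ = 5.969 rad/s (from 57 rpm).
Differentiating the loop-closure r₂e^{iθ₂}+r₃e^{iθ₃}=r₁+r₄e^{iθ₄} gives r₂ω₂e^{iθ₂}+r₃ω₃e^{iθ₃}=r₄ω₄e^{iθ₄}.
Eliminating the other unknown: ω₄ = r₂ω₂ sin(θ₂−θ₃) / [r₄ sin(θ₄−θ₃)].
Numerator sine = +0.66653; denominator sine = +0.99999.
Result = 0.018·5.969·(+0.66653) / (0.0442·(+0.99999)) = +1.6202 rad/s; magnitude 1.6202 rad/s.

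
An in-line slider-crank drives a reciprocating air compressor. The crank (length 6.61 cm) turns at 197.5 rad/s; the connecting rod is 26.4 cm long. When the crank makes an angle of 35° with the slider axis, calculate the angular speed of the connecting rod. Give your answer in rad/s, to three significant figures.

ω = 197.5 rad/s
The rod makes angle φ with the slider axis where L sinφ = r sinθ; differentiating, L cosφ·φ̇ = r ω cosθ.
L cosφ = √(L² − r² sin²θ) = 0.26126 m.
|ω_rod| = r ω |cosθ| / √(L² − r² sin²θ) = 0.0661·197.5·0.81915/0.26126 = 40.931 rad/s.

40.9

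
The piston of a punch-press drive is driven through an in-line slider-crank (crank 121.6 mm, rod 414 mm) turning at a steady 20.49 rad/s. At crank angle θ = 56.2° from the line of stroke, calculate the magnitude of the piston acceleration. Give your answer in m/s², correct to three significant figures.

ω = 20.49 rad/s
x(θ) = r cosθ + √(L² − r² sin²θ); with ω constant, a = ω²·d²x/dθ².
d²x/dθ² = −r cosθ − r²(cos2θ)/√u − r⁴ sin²2θ/(4u^{3/2}),  u = L² − r² sin²θ = 0.161185 m².
Substituting r = 0.1216 m, L = 0.414 m, θ = 56.2°: d²x/dθ² = -0.054333 m.
a = ω²·d²x/dθ² = (20.49)²·(-0.054333) = -22.811 m/s²;  |a| = 22.811 m/s².

22.8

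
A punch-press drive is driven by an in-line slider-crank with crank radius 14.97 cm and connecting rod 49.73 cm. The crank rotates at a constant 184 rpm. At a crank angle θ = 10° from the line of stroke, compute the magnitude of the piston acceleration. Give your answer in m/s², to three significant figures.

70.5

ω = 2π·184/60 = 19.27 rad/s
x(θ) = r cosθ + √(L² − r² sin²θ); with ω constant, a = ω²·d²x/dθ².
d²x/dθ² = −r cosθ − r²(cos2θ)/√u − r⁴ sin²2θ/(4u^{3/2}),  u = L² − r² sin²θ = 0.246632 m².
Substituting r = 0.1497 m, L = 0.4973 m, θ = 10°: d²x/dθ² = -0.18995 m.
a = ω²·d²x/dθ² = (19.27)²·(-0.18995) = -70.523 m/s²;  |a| = 70.523 m/s².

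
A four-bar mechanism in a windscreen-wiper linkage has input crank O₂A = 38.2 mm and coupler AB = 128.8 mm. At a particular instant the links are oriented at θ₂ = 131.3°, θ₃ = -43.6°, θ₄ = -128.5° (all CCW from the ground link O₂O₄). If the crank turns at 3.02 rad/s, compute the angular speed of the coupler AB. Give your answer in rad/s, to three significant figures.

0.885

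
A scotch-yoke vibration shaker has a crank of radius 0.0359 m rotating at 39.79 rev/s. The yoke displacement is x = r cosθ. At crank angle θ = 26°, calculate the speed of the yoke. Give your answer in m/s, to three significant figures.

ω = 250 rad/s (from 39.79 rev/s).
x = r cosθ ⇒ ẋ = −rω sinθ.
|v| = rω|sinθ| = 0.0359·250·|sin 26°| = 3.9345 m/s.

3.93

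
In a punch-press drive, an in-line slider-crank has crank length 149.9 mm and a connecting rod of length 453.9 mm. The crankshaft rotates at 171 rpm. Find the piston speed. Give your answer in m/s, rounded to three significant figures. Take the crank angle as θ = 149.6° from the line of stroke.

0.966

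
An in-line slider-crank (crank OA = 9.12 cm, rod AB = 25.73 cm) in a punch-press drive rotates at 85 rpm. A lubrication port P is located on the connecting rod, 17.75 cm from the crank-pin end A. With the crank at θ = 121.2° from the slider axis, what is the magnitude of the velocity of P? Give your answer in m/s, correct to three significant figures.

0.616

ω = 8.901 rad/s.  Crank-pin speed |V_A| = rω = 0.81179 m/s, perpendicular to OA.
Rod angle: sinφ = −(r/L) sinθ ⇒ φ = -17.649°; ω_rod = −rω cosθ/√(L²−r²sin²θ) = +1.7151 rad/s.
V_P = V_A + ω_rod × AP, with AP = 0.1775 m along the rod.
Components: V_Px = −rω sinθ − a·ω_rod·sinφ = -0.60207 m/s;  V_Py = rω cosθ + a·ω_rod·cosφ = -0.13042 m/s.
|V_P| = √(V_Px² + V_Py²) = 0.61604 m/s.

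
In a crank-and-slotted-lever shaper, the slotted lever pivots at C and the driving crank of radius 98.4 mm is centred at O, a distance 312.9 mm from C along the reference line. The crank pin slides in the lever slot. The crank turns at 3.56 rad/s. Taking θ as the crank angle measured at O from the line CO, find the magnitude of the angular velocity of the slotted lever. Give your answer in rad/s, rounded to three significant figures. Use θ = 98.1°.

0.192

ω = 3.56 rad/s
Crank pin A relative to C: A = (d + r cosθ, r sinθ); lever angle φ = atan2(r sinθ, d + r cosθ).
Differentiating tanφ: φ̇ = rω(d cosθ + r)/(d² + r² + 2dr cosθ).
d² + r² + 2dr cosθ = |CA|² = 0.0989125 m²;  d cosθ + r = +0.054312 m.
|ω_lever| = |0.0984·3.56·+0.054312| / 0.0989125 = 0.19235 rad/s.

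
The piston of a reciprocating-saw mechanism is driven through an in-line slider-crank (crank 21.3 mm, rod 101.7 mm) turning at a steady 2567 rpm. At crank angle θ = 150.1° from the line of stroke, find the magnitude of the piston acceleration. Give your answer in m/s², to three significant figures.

1170

ω = 2π·2567/60 = 268.8 rad/s
x(θ) = r cosθ + √(L² − r² sin²θ); with ω constant, a = ω²·d²x/dθ².
d²x/dθ² = −r cosθ − r²(cos2θ)/√u − r⁴ sin²2θ/(4u^{3/2}),  u = L² − r² sin²θ = 0.0102302 m².
Substituting r = 0.0213 m, L = 0.1017 m, θ = 150.1°: d²x/dθ² = +0.016171 m.
a = ω²·d²x/dθ² = (268.8)²·(+0.016171) = +1168.6 m/s²;  |a| = 1168.6 m/s².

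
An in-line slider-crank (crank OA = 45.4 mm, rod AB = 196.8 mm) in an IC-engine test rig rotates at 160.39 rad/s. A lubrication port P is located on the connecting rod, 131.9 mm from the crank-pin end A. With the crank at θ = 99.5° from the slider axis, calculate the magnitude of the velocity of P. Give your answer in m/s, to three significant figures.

ω = 160.4 rad/s.  Crank-pin speed |V_A| = rω = 7.2817 m/s, perpendicular to OA.
Rod angle: sinφ = −(r/L) sinθ ⇒ φ = -13.152°; ω_rod = −rω cosθ/√(L²−r²sin²θ) = +6.2713 rad/s.
V_P = V_A + ω_rod × AP, with AP = 0.1319 m along the rod.
Components: V_Px = −rω sinθ − a·ω_rod·sinφ = -6.9936 m/s;  V_Py = rω cosθ + a·ω_rod·cosφ = -0.39633 m/s.
|V_P| = √(V_Px² + V_Py²) = 7.0049 m/s.

7.00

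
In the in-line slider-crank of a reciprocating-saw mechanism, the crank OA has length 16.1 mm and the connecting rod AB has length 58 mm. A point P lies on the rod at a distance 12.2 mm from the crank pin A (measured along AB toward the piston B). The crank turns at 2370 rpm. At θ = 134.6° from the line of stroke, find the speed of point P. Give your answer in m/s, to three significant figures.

ω = 248.2 rad/s.  Crank-pin speed |V_A| = rω = 3.9958 m/s, perpendicular to OA.
Rod angle: sinφ = −(r/L) sinθ ⇒ φ = -11.399°; ω_rod = −rω cosθ/√(L²−r²sin²θ) = +49.347 rad/s.
V_P = V_A + ω_rod × AP, with AP = 0.0122 m along the rod.
Components: V_Px = −rω sinθ − a·ω_rod·sinφ = -2.7261 m/s;  V_Py = rω cosθ + a·ω_rod·cosφ = -2.2155 m/s.
|V_P| = √(V_Px² + V_Py²) = 3.5129 m/s.

3.51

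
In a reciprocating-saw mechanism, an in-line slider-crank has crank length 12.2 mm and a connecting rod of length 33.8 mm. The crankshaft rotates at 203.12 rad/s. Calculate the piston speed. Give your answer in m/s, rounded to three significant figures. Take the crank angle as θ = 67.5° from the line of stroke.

ω = 203.1 rad/s
For an in-line slider-crank, x = r cosθ + √(L² − r² sin²θ), so v = −rω sinθ·[1 + r cosθ/√(L² − r² sin²θ)].
With r = 0.0122 m, L = 0.0338 m, θ = 67.5°: √(L² − r² sin²θ) = 0.031865 m.
v = −0.0122·203.1·0.92388·[1 + 0.0122·0.38268/0.031865] = -2.6249 m/s.
|v| = 2.6249 m/s.

2.62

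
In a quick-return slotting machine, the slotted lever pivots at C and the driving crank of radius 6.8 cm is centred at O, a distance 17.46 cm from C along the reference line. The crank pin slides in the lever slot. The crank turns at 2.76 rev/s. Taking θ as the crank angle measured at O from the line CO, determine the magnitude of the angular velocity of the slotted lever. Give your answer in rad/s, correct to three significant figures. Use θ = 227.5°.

ω = 17.34 rad/s (from 2.76 rev/s).
Crank pin A relative to C: A = (d + r cosθ, r sinθ); lever angle φ = atan2(r sinθ, d + r cosθ).
Differentiating tanφ: φ̇ = rω(d cosθ + r)/(d² + r² + 2dr cosθ).
d² + r² + 2dr cosθ = |CA|² = 0.0190669 m²;  d cosθ + r = -0.049958 m.
|ω_lever| = |0.068·17.34·-0.049958| / 0.0190669 = 3.0898 rad/s.

3.09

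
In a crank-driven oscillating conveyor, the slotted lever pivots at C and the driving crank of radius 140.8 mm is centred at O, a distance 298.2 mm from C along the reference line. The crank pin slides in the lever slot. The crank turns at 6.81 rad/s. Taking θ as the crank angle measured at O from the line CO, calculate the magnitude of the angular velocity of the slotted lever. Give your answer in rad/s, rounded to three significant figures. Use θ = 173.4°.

5.88

ω = 6.81 rad/s
Crank pin A relative to C: A = (d + r cosθ, r sinθ); lever angle φ = atan2(r sinθ, d + r cosθ).
Differentiating tanφ: φ̇ = rω(d cosθ + r)/(d² + r² + 2dr cosθ).
d² + r² + 2dr cosθ = |CA|² = 0.0253313 m²;  d cosθ + r = -0.15542 m.
|ω_lever| = |0.1408·6.81·-0.15542| / 0.0253313 = 5.8832 rad/s.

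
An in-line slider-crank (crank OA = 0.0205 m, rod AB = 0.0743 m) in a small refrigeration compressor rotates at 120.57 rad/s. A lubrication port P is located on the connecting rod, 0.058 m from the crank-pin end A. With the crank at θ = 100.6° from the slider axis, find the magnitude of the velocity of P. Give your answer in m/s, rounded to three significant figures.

2.33

ω = 120.6 rad/s.  Crank-pin speed |V_A| = rω = 2.4717 m/s, perpendicular to OA.
Rod angle: sinφ = −(r/L) sinθ ⇒ φ = -15.736°; ω_rod = −rω cosθ/√(L²−r²sin²θ) = +6.3576 rad/s.
V_P = V_A + ω_rod × AP, with AP = 0.058 m along the rod.
Components: V_Px = −rω sinθ − a·ω_rod·sinφ = -2.3295 m/s;  V_Py = rω cosθ + a·ω_rod·cosφ = -0.099746 m/s.
|V_P| = √(V_Px² + V_Py²) = 2.3316 m/s.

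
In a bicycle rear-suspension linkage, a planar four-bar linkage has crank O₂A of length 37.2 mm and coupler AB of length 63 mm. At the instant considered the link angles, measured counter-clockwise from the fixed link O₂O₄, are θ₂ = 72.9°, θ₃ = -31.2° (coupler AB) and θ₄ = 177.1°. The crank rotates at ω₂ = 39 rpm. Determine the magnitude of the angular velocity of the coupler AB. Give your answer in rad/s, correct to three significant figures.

ω₂ = 4.084 rad/s (from 39 rpm).
Differentiating the loop-closure r₂e^{iθ₂}+r₃e^{iθ₃}=r₁+r₄e^{iθ₄} gives r₂ω₂e^{iθ₂}+r₃ω₃e^{iθ₃}=r₄ω₄e^{iθ₄}.
Eliminating the other unknown: ω₃ = r₂ω₂ sin(θ₄−θ₂) / [r₃ sin(θ₃−θ₄)].
Numerator sine = +0.96945; denominator sine = +0.47409.
Result = 0.0372·4.084·(+0.96945) / (0.063·(+0.47409)) = +4.9313 rad/s; magnitude 4.9313 rad/s.

4.93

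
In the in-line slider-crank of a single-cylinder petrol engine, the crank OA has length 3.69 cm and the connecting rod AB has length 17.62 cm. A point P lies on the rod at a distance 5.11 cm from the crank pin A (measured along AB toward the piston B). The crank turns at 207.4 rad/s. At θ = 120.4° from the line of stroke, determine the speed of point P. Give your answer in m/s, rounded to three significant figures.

6.96

ω = 207.4 rad/s.  Crank-pin speed |V_A| = rω = 7.6531 m/s, perpendicular to OA.
Rod angle: sinφ = −(r/L) sinθ ⇒ φ = -10.406°; ω_rod = −rω cosθ/√(L²−r²sin²θ) = +22.347 rad/s.
V_P = V_A + ω_rod × AP, with AP = 0.0511 m along the rod.
Components: V_Px = −rω sinθ − a·ω_rod·sinφ = -6.3946 m/s;  V_Py = rω cosθ + a·ω_rod·cosφ = -2.7496 m/s.
|V_P| = √(V_Px² + V_Py²) = 6.9607 m/s.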